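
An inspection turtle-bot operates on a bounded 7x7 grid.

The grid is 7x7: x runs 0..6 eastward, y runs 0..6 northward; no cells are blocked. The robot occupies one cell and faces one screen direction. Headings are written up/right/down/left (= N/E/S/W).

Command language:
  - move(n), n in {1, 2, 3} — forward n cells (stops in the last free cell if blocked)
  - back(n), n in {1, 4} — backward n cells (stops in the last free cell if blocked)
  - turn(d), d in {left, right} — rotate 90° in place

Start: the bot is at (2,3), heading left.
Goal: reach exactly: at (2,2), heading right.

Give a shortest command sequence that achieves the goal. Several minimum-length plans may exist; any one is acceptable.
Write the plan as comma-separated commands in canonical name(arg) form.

t0: at (2,3), heading left
t=1 turn(right) ⇒ at (2,3), heading up
t=2 back(1) ⇒ at (2,2), heading up
t=3 turn(right) ⇒ at (2,2), heading right
nothing shorter than 3 reaches the goal.

turn(right), back(1), turn(right)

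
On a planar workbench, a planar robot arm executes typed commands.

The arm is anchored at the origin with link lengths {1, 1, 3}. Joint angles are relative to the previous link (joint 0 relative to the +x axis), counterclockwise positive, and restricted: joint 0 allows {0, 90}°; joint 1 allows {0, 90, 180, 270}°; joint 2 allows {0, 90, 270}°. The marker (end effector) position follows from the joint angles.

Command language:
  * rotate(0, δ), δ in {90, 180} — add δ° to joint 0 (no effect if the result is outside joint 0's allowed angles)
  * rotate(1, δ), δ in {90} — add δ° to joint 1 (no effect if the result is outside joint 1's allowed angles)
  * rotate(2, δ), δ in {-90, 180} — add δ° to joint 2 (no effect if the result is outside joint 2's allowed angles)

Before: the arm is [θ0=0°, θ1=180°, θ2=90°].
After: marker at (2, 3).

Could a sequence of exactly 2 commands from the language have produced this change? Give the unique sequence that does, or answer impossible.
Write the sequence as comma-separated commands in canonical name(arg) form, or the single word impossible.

start: [θ0=0°, θ1=180°, θ2=90°]
1. rotate(1, 90) → [θ0=0°, θ1=270°, θ2=90°]
2. rotate(1, 90) → [θ0=0°, θ1=0°, θ2=90°]
uniquely the one of 25 2-step routes that fits.

rotate(1, 90), rotate(1, 90)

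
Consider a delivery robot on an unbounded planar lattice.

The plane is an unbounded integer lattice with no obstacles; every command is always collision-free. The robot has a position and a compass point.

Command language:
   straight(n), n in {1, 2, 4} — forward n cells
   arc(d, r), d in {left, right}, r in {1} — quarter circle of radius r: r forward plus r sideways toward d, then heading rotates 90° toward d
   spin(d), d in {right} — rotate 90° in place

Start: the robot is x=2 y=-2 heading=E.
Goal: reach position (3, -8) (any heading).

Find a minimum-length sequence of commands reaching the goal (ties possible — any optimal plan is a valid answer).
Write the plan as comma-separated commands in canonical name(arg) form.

arc(right, 1), straight(4), straight(1)

from: x=2 y=-2 heading=E
[1] after arc(right, 1): x=3 y=-3 heading=S
[2] after straight(4): x=3 y=-7 heading=S
[3] after straight(1): x=3 y=-8 heading=S
no 2-step plan works, so 3 is optimal.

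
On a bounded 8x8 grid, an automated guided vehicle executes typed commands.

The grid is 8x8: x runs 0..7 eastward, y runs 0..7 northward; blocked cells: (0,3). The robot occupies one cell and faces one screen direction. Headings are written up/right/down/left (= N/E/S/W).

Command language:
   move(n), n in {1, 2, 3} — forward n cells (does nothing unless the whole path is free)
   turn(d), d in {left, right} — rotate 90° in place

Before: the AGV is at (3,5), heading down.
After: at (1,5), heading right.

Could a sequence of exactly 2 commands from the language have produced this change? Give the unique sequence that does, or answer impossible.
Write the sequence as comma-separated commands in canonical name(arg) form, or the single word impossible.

impossible

checked all 2-command options: none fits.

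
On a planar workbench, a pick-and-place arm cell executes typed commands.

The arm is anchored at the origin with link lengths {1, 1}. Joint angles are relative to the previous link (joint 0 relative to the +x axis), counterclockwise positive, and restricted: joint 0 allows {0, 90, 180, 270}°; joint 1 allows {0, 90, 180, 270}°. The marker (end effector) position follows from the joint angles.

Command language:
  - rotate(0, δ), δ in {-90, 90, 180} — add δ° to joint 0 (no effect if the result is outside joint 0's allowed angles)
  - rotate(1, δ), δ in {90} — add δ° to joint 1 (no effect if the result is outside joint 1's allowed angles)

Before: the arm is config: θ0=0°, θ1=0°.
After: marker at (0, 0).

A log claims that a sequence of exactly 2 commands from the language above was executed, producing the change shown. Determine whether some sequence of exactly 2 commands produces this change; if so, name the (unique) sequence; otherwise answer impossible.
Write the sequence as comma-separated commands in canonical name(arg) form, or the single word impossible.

rotate(1, 90), rotate(1, 90)

start: config: θ0=0°, θ1=0°
t=1 rotate(1, 90) ⇒ config: θ0=0°, θ1=90°
t=2 rotate(1, 90) ⇒ config: θ0=0°, θ1=180°
no other 2-command option fits: unique.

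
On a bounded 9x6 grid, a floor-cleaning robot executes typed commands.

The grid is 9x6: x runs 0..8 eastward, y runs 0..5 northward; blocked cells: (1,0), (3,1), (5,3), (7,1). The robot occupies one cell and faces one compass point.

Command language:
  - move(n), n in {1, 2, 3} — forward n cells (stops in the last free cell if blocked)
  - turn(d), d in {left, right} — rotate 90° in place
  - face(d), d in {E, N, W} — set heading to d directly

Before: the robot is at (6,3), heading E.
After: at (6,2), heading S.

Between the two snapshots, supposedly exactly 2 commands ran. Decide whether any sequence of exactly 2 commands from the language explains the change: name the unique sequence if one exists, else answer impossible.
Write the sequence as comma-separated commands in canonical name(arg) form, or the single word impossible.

turn(right), move(1)

key: running move(1) before turn(right) would end elsewhere — order is forced
from: at (6,3), heading E
step 1 (turn(right)): at (6,3), heading S
step 2 (move(1)): at (6,2), heading S
no other 2-command option fits: unique.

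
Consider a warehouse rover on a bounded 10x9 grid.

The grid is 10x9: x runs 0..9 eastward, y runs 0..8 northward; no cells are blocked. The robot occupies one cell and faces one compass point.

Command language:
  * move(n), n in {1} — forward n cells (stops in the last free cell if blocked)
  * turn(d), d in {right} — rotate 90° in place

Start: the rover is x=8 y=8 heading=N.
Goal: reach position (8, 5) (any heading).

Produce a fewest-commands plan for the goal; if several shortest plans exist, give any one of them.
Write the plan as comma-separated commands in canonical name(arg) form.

initial: x=8 y=8 heading=N
step 1 (turn(right)): x=8 y=8 heading=E
step 2 (turn(right)): x=8 y=8 heading=S
step 3 (move(1)): x=8 y=7 heading=S
step 4 (move(1)): x=8 y=6 heading=S
step 5 (move(1)): x=8 y=5 heading=S
minimal: 5 command(s), checked below 5.

turn(right), turn(right), move(1), move(1), move(1)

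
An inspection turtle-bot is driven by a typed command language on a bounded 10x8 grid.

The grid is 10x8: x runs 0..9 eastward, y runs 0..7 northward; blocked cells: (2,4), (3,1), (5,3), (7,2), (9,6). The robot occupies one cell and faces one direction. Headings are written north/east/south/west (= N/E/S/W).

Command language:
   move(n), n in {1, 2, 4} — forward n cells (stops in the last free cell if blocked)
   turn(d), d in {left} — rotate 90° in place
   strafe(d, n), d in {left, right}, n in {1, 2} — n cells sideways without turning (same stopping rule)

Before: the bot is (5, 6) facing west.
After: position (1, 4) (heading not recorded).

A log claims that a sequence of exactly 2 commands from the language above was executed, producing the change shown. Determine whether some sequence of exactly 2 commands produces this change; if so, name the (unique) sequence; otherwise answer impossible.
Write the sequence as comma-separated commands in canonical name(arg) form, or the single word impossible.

key: order matters: swapping move(4) and strafe(left, 2) lands elsewhere
start: (5, 6) facing west
[1] after move(4): (1, 6) facing west
[2] after strafe(left, 2): (1, 4) facing west
no other 2-command option fits: unique.

move(4), strafe(left, 2)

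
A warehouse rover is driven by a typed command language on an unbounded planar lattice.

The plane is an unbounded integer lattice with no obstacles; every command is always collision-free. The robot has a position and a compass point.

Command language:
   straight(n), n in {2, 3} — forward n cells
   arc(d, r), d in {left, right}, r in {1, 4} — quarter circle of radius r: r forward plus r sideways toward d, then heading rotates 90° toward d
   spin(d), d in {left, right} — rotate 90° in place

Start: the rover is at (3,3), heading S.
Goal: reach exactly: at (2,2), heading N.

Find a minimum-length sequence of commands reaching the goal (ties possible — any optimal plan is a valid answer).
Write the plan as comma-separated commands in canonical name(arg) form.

start: at (3,3), heading S
step 1 (arc(right, 1)): at (2,2), heading W
step 2 (spin(right)): at (2,2), heading N
shorter routes all fall short; 2 is best.

arc(right, 1), spin(right)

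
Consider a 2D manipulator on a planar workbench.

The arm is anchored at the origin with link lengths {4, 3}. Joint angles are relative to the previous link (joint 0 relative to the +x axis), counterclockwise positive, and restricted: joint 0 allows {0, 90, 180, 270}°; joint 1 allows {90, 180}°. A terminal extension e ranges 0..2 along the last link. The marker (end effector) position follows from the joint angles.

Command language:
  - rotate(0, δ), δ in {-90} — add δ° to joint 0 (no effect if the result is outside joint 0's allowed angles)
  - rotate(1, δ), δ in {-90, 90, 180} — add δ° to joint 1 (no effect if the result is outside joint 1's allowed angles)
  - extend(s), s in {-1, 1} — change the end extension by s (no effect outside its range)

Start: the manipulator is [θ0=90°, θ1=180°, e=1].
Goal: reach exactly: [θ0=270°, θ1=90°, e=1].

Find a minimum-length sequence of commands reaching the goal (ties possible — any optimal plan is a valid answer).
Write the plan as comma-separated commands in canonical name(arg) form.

rotate(1, -90), rotate(0, -90), rotate(0, -90)

from: [θ0=90°, θ1=180°, e=1]
step 1 (rotate(1, -90)): [θ0=90°, θ1=90°, e=1]
step 2 (rotate(0, -90)): [θ0=0°, θ1=90°, e=1]
step 3 (rotate(0, -90)): [θ0=270°, θ1=90°, e=1]
no 2-step plan works, so 3 is optimal.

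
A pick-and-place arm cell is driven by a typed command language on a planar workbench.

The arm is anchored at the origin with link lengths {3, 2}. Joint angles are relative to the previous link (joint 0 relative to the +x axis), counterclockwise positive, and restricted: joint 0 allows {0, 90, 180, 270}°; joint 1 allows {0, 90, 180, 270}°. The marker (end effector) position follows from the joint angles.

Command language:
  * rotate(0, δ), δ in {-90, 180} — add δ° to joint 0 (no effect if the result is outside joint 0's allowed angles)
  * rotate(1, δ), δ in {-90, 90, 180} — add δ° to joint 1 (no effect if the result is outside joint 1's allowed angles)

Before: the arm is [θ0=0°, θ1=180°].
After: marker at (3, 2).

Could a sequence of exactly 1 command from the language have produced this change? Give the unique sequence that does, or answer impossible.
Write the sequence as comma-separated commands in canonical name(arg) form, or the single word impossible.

start: [θ0=0°, θ1=180°]
step 1 (rotate(1, -90)): [θ0=0°, θ1=90°]
uniquely the one of 5 1-step routes that fits.

rotate(1, -90)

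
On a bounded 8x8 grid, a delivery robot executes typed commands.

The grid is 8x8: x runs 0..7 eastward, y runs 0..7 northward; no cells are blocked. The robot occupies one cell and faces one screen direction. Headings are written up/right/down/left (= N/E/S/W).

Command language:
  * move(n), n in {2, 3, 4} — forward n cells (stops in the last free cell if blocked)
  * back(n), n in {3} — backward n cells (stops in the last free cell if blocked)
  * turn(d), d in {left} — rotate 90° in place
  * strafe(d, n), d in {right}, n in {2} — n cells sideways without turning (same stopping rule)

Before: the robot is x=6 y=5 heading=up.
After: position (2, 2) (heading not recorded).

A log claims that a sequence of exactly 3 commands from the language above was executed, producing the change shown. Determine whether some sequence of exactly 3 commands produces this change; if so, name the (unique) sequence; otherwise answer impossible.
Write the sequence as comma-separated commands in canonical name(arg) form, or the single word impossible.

key: running move(4) before back(3) would end elsewhere — order is forced
t0: x=6 y=5 heading=up
step 1 (back(3)): x=6 y=2 heading=up
step 2 (turn(left)): x=6 y=2 heading=left
step 3 (move(4)): x=2 y=2 heading=left
uniquely the one of 216 3-step routes that fits.

back(3), turn(left), move(4)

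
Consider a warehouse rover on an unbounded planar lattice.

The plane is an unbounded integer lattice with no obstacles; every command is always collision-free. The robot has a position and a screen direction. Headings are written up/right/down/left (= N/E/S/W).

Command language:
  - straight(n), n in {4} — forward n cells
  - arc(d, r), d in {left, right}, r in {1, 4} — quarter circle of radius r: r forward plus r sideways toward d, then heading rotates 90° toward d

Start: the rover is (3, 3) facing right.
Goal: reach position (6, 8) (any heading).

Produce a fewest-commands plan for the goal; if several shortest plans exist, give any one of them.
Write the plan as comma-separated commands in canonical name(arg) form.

from: (3, 3) facing right
1. arc(left, 4) → (7, 7) facing up
2. arc(left, 1) → (6, 8) facing left
nothing shorter than 2 reaches the goal.

arc(left, 4), arc(left, 1)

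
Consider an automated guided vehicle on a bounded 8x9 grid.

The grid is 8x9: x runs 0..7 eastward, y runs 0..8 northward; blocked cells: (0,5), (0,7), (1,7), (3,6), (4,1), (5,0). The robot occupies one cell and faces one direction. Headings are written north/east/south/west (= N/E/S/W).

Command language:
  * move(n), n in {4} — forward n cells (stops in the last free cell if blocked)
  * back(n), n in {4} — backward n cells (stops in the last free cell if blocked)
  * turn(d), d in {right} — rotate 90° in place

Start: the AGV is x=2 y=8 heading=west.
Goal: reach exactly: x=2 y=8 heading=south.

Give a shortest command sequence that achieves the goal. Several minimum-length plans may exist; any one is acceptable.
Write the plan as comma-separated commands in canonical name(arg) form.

turn(right), turn(right), turn(right)

t0: x=2 y=8 heading=west
1. turn(right) → x=2 y=8 heading=north
2. turn(right) → x=2 y=8 heading=east
3. turn(right) → x=2 y=8 heading=south
shorter routes all fall short; 3 is best.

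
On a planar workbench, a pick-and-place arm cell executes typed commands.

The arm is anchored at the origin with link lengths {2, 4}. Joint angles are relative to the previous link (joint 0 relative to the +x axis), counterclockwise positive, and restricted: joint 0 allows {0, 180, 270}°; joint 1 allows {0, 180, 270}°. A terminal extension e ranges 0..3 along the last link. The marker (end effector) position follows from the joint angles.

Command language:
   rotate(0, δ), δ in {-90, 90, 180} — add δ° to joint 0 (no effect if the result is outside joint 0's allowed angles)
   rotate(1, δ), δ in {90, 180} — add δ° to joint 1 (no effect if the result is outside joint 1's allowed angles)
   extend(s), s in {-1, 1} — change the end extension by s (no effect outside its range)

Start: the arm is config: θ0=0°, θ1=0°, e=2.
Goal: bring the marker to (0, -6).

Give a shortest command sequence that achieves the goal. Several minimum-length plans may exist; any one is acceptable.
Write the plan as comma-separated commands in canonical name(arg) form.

begin: config: θ0=0°, θ1=0°, e=2
step 1 (extend(-1)): config: θ0=0°, θ1=0°, e=1
step 2 (extend(-1)): config: θ0=0°, θ1=0°, e=0
step 3 (rotate(0, -90)): config: θ0=270°, θ1=0°, e=0
shorter routes all fall short; 3 is best.

extend(-1), extend(-1), rotate(0, -90)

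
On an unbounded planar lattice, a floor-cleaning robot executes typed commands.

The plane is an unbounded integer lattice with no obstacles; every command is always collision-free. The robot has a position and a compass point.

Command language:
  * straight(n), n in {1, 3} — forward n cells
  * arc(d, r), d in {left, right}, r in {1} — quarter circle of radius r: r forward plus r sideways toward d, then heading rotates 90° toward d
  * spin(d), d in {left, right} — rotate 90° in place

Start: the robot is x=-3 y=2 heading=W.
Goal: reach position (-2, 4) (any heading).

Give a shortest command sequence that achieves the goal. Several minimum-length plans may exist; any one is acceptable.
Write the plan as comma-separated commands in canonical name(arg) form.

t0: x=-3 y=2 heading=W
t=1 spin(right) ⇒ x=-3 y=2 heading=N
t=2 straight(1) ⇒ x=-3 y=3 heading=N
t=3 arc(right, 1) ⇒ x=-2 y=4 heading=E
no 2-step plan works, so 3 is optimal.

spin(right), straight(1), arc(right, 1)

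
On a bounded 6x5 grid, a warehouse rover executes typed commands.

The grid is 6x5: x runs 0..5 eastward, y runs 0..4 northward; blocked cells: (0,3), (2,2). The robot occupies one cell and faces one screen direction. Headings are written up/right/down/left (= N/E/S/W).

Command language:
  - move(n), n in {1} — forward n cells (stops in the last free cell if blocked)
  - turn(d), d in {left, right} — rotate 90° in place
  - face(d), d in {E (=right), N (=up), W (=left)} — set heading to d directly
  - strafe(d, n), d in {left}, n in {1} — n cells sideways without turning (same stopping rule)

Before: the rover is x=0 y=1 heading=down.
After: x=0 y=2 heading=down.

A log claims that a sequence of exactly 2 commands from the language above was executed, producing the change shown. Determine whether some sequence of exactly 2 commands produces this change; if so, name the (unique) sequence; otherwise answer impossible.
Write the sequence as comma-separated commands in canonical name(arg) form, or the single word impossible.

all 49 sequences checked — none match.

impossible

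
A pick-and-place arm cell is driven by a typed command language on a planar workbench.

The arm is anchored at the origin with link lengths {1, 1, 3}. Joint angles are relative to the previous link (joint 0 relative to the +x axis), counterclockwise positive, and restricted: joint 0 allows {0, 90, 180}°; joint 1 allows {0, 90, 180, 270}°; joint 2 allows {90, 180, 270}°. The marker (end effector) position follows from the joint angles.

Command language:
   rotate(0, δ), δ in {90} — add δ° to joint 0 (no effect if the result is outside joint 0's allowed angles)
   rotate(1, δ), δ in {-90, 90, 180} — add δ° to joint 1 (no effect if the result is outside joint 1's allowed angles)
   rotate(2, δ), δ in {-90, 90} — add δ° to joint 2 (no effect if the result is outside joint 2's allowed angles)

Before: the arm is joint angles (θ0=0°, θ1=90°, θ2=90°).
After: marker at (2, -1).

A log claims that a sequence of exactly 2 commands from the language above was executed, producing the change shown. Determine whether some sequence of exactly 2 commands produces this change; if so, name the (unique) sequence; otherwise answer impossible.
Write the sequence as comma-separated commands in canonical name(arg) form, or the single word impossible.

initial: joint angles (θ0=0°, θ1=90°, θ2=90°)
[1] after rotate(0, 90): joint angles (θ0=90°, θ1=90°, θ2=90°)
[2] after rotate(0, 90): joint angles (θ0=180°, θ1=90°, θ2=90°)
no rival 2-sequence matches.

rotate(0, 90), rotate(0, 90)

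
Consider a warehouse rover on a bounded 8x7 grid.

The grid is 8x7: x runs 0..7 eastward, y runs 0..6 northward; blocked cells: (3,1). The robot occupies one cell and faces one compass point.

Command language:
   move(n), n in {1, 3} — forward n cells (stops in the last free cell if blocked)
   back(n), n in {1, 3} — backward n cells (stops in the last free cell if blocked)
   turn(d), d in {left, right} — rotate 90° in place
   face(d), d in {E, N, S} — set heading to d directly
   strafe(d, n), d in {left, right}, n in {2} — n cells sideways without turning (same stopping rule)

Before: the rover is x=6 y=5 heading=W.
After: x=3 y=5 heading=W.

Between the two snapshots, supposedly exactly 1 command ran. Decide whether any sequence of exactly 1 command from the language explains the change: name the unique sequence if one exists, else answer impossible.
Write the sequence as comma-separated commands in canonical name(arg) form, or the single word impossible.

key: still facing W — the one step turns nothing
t0: x=6 y=5 heading=W
t=1 move(3) ⇒ x=3 y=5 heading=W
all 11 alternatives checked — unique.

move(3)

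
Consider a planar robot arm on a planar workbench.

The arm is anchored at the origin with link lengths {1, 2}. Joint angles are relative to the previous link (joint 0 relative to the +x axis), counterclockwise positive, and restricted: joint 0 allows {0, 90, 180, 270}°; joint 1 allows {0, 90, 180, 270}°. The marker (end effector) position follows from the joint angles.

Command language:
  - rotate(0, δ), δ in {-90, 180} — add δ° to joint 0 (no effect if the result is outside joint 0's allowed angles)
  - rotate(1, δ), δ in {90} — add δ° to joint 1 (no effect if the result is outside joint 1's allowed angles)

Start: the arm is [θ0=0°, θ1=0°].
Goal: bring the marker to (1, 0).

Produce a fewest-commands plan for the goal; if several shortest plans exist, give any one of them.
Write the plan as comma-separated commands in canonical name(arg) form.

from: [θ0=0°, θ1=0°]
step 1 (rotate(0, 180)): [θ0=180°, θ1=0°]
step 2 (rotate(1, 90)): [θ0=180°, θ1=90°]
step 3 (rotate(1, 90)): [θ0=180°, θ1=180°]
no 2-step plan works, so 3 is optimal.

rotate(0, 180), rotate(1, 90), rotate(1, 90)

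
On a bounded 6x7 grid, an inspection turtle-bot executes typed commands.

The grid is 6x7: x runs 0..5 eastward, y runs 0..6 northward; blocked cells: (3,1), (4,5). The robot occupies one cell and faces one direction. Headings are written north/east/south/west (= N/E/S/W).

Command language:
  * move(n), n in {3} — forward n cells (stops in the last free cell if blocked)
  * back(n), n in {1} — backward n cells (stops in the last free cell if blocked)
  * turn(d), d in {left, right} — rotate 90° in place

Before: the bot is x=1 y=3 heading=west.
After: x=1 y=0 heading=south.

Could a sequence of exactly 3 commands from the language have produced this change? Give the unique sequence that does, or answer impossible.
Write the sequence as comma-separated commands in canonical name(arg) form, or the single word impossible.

turn(left), move(3), move(3)

key: position moved to (1,0) AND the heading swung to S — translation plus rotation needed
t0: x=1 y=3 heading=west
t=1 turn(left) ⇒ x=1 y=3 heading=south
t=2 move(3) ⇒ x=1 y=0 heading=south
t=3 move(3) ⇒ x=1 y=0 heading=south
uniquely the one of 64 3-step routes that fits.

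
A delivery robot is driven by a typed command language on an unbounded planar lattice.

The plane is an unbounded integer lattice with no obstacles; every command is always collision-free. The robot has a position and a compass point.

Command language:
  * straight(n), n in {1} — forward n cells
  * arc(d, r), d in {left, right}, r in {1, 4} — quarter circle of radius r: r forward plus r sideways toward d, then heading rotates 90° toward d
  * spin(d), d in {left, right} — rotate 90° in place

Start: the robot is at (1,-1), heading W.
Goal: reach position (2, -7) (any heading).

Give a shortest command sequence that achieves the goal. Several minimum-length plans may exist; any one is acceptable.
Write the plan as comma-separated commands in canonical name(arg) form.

arc(left, 4), arc(left, 4), arc(left, 1), straight(1)

t0: at (1,-1), heading W
1. arc(left, 4) → at (-3,-5), heading S
2. arc(left, 4) → at (1,-9), heading E
3. arc(left, 1) → at (2,-8), heading N
4. straight(1) → at (2,-7), heading N
no 3-step plan works, so 4 is optimal.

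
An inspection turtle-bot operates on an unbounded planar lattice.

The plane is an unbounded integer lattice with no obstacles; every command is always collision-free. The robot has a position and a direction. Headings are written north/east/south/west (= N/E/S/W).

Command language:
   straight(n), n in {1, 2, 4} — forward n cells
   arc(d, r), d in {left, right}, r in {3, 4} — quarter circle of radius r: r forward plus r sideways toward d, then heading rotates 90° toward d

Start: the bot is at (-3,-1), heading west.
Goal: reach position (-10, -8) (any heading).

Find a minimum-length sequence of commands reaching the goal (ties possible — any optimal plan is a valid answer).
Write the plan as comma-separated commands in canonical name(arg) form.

arc(left, 3), arc(right, 4)

t0: at (-3,-1), heading west
t=1 arc(left, 3) ⇒ at (-6,-4), heading south
t=2 arc(right, 4) ⇒ at (-10,-8), heading west
minimal: 2 command(s), checked below 2.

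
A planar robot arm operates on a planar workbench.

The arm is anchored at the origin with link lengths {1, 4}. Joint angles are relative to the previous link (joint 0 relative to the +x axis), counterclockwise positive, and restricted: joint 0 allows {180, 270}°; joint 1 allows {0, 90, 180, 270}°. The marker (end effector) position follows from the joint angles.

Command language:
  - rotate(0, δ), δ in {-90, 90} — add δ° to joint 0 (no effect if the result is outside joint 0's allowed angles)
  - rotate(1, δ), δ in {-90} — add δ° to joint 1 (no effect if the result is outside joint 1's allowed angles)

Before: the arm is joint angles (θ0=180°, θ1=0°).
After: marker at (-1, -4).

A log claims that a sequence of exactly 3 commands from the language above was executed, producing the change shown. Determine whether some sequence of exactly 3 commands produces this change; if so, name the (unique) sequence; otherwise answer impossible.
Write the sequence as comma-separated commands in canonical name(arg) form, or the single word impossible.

rotate(1, -90), rotate(1, -90), rotate(1, -90)

begin: joint angles (θ0=180°, θ1=0°)
1. rotate(1, -90) → joint angles (θ0=180°, θ1=270°)
2. rotate(1, -90) → joint angles (θ0=180°, θ1=180°)
3. rotate(1, -90) → joint angles (θ0=180°, θ1=90°)
uniquely the one of 27 3-step routes that fits.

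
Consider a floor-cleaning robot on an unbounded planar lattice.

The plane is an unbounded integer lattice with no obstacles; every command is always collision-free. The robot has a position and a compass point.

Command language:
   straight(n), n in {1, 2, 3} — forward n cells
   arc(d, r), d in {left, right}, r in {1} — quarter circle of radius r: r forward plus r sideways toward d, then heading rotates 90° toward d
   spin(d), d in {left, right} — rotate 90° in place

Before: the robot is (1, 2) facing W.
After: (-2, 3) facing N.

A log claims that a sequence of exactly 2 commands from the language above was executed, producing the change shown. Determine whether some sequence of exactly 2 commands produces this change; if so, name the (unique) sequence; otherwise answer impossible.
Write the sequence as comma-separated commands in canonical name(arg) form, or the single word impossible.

straight(2), arc(right, 1)

key: cell and facing (now N) both changed — the 2 commands mix motion and turning
from: (1, 2) facing W
1. straight(2) → (-1, 2) facing W
2. arc(right, 1) → (-2, 3) facing N
no rival 2-sequence matches.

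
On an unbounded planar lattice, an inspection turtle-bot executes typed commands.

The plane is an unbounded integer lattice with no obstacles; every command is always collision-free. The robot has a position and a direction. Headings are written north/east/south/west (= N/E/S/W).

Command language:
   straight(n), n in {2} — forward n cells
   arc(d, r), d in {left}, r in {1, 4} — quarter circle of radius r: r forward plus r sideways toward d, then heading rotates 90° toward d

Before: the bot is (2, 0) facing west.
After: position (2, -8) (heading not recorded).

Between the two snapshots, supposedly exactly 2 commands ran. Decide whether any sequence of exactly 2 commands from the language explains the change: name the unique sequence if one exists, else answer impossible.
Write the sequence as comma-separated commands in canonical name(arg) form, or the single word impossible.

arc(left, 4), arc(left, 4)

initial: (2, 0) facing west
[1] after arc(left, 4): (-2, -4) facing south
[2] after arc(left, 4): (2, -8) facing east
all 9 alternatives checked — unique.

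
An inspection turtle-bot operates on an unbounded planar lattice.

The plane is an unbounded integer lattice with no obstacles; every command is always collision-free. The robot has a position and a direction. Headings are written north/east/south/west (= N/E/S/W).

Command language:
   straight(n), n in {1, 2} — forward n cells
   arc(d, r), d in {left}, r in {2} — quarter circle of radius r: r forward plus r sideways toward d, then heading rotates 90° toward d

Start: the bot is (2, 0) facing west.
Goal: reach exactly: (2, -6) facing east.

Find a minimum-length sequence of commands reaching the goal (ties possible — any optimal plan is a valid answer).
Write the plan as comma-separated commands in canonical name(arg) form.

arc(left, 2), straight(2), arc(left, 2)

t0: (2, 0) facing west
step 1 (arc(left, 2)): (0, -2) facing south
step 2 (straight(2)): (0, -4) facing south
step 3 (arc(left, 2)): (2, -6) facing east
minimal: 3 command(s), checked below 3.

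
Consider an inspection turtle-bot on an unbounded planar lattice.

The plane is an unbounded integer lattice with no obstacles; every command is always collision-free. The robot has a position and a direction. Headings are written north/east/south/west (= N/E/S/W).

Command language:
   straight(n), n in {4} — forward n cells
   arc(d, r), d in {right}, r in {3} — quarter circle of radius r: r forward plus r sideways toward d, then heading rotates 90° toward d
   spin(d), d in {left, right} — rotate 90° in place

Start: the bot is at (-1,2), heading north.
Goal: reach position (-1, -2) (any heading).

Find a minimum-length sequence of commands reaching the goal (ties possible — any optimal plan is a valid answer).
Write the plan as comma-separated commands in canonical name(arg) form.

spin(left), spin(left), straight(4)

from: at (-1,2), heading north
1. spin(left) → at (-1,2), heading west
2. spin(left) → at (-1,2), heading south
3. straight(4) → at (-1,-2), heading south
minimal: 3 command(s), checked below 3.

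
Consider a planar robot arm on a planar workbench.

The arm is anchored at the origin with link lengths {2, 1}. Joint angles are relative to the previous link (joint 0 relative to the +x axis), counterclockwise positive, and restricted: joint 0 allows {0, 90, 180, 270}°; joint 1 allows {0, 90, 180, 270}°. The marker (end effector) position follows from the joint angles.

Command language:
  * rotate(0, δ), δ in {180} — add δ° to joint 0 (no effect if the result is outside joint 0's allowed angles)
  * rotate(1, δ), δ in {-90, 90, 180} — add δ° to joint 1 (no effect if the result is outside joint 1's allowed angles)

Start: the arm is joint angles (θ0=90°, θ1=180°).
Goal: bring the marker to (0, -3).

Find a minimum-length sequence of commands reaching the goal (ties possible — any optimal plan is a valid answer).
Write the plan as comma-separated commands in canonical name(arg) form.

rotate(0, 180), rotate(1, 180)

begin: joint angles (θ0=90°, θ1=180°)
step 1 (rotate(0, 180)): joint angles (θ0=270°, θ1=180°)
step 2 (rotate(1, 180)): joint angles (θ0=270°, θ1=0°)
shorter routes all fall short; 2 is best.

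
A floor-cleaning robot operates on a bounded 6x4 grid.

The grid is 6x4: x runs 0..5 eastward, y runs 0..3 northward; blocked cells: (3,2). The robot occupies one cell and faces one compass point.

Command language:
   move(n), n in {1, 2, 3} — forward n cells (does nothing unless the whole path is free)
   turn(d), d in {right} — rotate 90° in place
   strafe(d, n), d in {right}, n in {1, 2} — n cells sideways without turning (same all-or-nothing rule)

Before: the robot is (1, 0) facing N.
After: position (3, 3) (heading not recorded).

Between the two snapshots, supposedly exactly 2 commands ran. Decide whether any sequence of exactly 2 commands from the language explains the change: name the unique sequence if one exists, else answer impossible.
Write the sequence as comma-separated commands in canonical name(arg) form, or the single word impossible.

key: order matters: swapping move(3) and strafe(right, 2) lands elsewhere
start: (1, 0) facing N
1. move(3) → (1, 3) facing N
2. strafe(right, 2) → (3, 3) facing N
uniquely the one of 36 2-step routes that fits.

move(3), strafe(right, 2)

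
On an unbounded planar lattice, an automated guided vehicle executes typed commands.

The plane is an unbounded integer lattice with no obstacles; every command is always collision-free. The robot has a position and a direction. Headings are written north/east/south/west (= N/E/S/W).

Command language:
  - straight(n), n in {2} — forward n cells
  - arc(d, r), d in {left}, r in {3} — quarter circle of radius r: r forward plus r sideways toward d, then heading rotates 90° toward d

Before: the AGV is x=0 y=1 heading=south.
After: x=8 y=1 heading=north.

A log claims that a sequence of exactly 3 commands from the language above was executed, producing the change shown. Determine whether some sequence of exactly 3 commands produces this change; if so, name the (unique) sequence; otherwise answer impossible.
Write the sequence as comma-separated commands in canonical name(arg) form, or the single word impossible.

key: position moved to (8,1) AND the heading swung to N — translation plus rotation needed
initial: x=0 y=1 heading=south
t=1 arc(left, 3) ⇒ x=3 y=-2 heading=east
t=2 straight(2) ⇒ x=5 y=-2 heading=east
t=3 arc(left, 3) ⇒ x=8 y=1 heading=north
no other 3-command option fits: unique.

arc(left, 3), straight(2), arc(left, 3)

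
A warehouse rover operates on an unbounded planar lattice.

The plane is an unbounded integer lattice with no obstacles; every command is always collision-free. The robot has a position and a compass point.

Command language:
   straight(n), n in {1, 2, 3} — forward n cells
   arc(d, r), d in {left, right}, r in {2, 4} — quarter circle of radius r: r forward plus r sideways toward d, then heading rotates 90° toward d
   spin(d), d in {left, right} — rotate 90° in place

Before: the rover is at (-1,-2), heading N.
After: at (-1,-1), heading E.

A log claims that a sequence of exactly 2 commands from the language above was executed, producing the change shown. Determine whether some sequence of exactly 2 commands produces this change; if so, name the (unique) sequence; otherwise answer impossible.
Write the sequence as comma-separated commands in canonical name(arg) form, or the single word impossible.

key: cell and facing (now E) both changed — the 2 commands mix motion and turning
initial: at (-1,-2), heading N
step 1 (straight(1)): at (-1,-1), heading N
step 2 (spin(right)): at (-1,-1), heading E
all 81 alternatives checked — unique.

straight(1), spin(right)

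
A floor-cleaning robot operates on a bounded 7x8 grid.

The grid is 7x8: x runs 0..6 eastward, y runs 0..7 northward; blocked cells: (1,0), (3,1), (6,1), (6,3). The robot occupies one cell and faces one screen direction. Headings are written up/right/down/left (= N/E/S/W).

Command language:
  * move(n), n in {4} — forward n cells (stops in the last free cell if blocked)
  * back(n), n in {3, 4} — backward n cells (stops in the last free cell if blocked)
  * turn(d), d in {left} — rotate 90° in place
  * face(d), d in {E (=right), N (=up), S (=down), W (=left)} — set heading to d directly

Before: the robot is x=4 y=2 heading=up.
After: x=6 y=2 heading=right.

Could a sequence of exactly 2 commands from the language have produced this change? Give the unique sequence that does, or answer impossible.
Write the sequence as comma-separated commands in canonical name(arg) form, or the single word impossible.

face(E), move(4)

key: order matters: swapping face(E) and move(4) lands elsewhere
initial: x=4 y=2 heading=up
t=1 face(E) ⇒ x=4 y=2 heading=right
t=2 move(4) ⇒ x=6 y=2 heading=right
no other 2-command option fits: unique.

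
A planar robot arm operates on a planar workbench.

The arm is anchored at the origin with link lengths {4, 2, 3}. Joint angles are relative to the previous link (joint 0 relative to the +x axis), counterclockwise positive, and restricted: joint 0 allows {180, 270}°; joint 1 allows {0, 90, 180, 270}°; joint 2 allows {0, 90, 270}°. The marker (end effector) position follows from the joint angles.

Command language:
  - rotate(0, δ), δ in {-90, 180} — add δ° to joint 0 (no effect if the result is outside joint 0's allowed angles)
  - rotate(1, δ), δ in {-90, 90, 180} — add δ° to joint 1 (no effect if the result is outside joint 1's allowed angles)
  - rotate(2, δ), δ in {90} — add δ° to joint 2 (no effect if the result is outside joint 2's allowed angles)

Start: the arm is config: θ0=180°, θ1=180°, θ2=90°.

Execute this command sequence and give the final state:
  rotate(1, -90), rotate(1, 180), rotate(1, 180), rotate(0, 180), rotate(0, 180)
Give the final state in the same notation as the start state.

t0: config: θ0=180°, θ1=180°, θ2=90°
[1] after rotate(1, -90): config: θ0=180°, θ1=90°, θ2=90°
[2] after rotate(1, 180): config: θ0=180°, θ1=270°, θ2=90°
[3] after rotate(1, 180): config: θ0=180°, θ1=90°, θ2=90°
[4] after rotate(0, 180): config: θ0=180°, θ1=90°, θ2=90°
[5] after rotate(0, 180): config: θ0=180°, θ1=90°, θ2=90°

config: θ0=180°, θ1=90°, θ2=90°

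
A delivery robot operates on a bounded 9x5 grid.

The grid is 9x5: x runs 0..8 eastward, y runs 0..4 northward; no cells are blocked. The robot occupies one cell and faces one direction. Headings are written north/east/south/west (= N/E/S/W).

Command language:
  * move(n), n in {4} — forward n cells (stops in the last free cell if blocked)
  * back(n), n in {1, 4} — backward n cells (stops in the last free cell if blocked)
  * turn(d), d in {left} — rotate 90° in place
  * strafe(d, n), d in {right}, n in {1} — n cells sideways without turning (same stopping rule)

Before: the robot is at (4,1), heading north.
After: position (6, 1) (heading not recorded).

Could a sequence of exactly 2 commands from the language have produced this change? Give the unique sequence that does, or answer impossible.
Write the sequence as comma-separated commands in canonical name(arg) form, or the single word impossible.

strafe(right, 1), strafe(right, 1)

t0: at (4,1), heading north
[1] after strafe(right, 1): at (5,1), heading north
[2] after strafe(right, 1): at (6,1), heading north
no other 2-command option fits: unique.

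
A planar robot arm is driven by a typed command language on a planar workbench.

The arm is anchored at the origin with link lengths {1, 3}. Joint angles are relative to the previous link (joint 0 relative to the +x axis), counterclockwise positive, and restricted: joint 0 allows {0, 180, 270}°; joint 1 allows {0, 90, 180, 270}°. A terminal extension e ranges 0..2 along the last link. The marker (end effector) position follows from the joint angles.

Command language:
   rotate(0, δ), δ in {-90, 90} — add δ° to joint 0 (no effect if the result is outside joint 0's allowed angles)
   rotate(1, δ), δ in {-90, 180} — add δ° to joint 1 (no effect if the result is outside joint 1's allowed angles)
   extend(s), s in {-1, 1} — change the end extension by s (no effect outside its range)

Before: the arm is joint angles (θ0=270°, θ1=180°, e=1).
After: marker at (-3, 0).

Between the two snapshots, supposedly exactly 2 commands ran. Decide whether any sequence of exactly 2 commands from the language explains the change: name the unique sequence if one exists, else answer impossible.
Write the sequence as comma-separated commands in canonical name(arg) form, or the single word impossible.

initial: joint angles (θ0=270°, θ1=180°, e=1)
[1] after rotate(0, 90): joint angles (θ0=0°, θ1=180°, e=1)
[2] after rotate(0, 90): joint angles (θ0=0°, θ1=180°, e=1)
uniquely the one of 36 2-step routes that fits.

rotate(0, 90), rotate(0, 90)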